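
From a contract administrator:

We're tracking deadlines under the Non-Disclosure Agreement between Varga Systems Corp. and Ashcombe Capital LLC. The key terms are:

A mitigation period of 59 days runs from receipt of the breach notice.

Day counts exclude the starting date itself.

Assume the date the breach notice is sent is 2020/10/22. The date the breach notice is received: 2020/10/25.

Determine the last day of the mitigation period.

Adding 59 calendar days to 2020/10/25 gives 2020/12/23, which is the last day of the mitigation period.

2020/12/23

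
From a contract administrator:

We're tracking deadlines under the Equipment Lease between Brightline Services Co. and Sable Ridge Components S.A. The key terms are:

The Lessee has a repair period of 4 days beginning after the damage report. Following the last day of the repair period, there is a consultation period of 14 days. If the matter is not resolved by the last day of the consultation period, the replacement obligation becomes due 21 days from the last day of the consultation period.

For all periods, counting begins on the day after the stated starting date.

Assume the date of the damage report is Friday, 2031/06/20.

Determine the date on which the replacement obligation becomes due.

The last day of the repair period: 2031/06/20 + 4 days = 2031/06/24.
The last day of the consultation period: 2031/06/24 + 14 days = 2031/07/08.
The date on which the replacement obligation becomes due: 21 calendar days after 2031/07/08 is 2031/07/29.

2031/07/29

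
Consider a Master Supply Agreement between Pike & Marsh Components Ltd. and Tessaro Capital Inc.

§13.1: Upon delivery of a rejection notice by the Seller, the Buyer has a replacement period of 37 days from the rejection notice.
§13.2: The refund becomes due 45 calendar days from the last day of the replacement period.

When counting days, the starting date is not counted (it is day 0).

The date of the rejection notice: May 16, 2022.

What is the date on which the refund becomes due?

August 6, 2022

Adding 37 calendar days to May 16, 2022 gives June 22, 2022, which is the last day of the replacement period.
The date on which the refund becomes due: 45 calendar days after June 22, 2022 is August 6, 2022.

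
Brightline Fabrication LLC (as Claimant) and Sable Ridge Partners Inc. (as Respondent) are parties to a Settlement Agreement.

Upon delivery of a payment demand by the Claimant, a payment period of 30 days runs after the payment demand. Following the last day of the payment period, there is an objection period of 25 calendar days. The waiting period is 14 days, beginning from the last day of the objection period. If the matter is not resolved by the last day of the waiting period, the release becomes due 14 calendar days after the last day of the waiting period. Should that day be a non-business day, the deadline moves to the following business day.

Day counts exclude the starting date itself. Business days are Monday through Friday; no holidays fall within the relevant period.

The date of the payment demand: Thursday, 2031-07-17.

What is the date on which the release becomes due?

The last day of the payment period: 2031-07-17 + 30 days = 2031-08-16.
Adding 25 calendar days to 2031-08-16 gives 2031-09-10, which is the last day of the objection period.
Adding 14 calendar days to 2031-09-10 gives 2031-09-24, which is the last day of the waiting period.
The date on which the release becomes due: 2031-09-24 + 14 days = 2031-10-08. 2031-10-08 is a Wednesday, so no roll-forward applies.

2031-10-08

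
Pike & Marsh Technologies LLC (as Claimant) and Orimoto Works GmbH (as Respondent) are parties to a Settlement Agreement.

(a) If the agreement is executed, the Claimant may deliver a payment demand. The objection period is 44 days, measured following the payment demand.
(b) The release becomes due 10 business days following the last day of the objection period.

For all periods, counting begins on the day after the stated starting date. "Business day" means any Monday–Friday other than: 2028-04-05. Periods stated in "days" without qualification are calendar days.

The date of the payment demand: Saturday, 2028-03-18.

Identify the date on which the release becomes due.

2028-05-15

Adding 44 calendar days to 2028-03-18 gives 2028-05-01, which is the last day of the objection period.
The date on which the release becomes due: counting 10 business days from Monday, 2028-05-01 (May 2, May 3, May 4, May 5, May 8, May 9, May 10, May 11, May 12, May 15, skipping weekends) reaches Monday, 2028-05-15.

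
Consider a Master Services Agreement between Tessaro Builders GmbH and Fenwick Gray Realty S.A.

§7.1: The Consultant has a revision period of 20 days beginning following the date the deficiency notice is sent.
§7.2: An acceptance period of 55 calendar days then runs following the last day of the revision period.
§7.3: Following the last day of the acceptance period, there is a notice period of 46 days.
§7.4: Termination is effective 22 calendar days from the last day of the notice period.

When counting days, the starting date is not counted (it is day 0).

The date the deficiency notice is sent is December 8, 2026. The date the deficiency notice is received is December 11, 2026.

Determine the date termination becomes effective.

The last day of the revision period: December 8, 2026 + 20 days = December 28, 2026.
Adding 55 calendar days to December 28, 2026 gives February 21, 2027, which is the last day of the acceptance period.
The last day of the notice period: 46 calendar days after February 21, 2027 is April 8, 2027.
The date termination becomes effective: April 8, 2027 + 22 days = April 30, 2027.

April 30, 2027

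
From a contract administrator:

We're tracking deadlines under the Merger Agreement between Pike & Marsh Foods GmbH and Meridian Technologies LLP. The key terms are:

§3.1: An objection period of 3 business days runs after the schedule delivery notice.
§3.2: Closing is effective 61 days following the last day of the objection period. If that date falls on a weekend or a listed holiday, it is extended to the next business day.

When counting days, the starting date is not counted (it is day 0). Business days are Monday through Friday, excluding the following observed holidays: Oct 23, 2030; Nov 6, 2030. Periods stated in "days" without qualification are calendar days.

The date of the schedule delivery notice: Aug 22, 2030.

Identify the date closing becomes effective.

From Thursday, Aug 22, 2030, 3 business days (Aug 23, Aug 26, Aug 27, skipping weekends) brings us to Tuesday, Aug 27, 2030, which is the last day of the objection period.
Adding 61 calendar days to Aug 27, 2030 gives Oct 27, 2030, which is the date closing becomes effective. That falls on a Sunday, so it rolls to the next business day, Monday, Oct 28, 2030.

Oct 28, 2030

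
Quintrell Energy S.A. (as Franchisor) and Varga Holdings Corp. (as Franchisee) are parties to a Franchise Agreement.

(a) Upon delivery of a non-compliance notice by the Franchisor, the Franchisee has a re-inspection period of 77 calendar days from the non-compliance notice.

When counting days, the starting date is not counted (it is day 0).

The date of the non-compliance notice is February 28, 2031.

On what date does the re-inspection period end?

May 16, 2031

The last day of the re-inspection period: 77 calendar days after February 28, 2031 is May 16, 2031.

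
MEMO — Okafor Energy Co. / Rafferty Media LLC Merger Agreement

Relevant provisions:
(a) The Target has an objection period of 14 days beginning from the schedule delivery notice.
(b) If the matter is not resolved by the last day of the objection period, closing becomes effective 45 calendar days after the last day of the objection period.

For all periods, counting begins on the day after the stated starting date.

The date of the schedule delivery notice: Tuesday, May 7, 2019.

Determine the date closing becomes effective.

Adding 14 calendar days to May 7, 2019 gives May 21, 2019, which is the last day of the objection period.
The date closing becomes effective: May 21, 2019 + 45 days = July 5, 2019.

July 5, 2019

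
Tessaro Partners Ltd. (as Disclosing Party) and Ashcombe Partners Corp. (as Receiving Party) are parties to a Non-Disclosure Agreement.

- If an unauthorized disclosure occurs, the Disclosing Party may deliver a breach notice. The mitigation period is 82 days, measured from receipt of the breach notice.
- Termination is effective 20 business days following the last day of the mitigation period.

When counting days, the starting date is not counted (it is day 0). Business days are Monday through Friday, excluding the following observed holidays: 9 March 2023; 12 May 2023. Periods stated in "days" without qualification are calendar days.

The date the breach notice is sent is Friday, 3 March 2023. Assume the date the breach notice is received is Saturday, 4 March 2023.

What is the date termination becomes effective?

The last day of the mitigation period: 82 calendar days after 4 March 2023 is 25 May 2023.
The date termination becomes effective: 20 business days after Thursday, 25 May 2023, skipping weekends — May 26, May 29, May 30, May 31, …, Jun 20, Jun 21, Jun 22 — lands on Thursday, 22 June 2023.

22 June 2023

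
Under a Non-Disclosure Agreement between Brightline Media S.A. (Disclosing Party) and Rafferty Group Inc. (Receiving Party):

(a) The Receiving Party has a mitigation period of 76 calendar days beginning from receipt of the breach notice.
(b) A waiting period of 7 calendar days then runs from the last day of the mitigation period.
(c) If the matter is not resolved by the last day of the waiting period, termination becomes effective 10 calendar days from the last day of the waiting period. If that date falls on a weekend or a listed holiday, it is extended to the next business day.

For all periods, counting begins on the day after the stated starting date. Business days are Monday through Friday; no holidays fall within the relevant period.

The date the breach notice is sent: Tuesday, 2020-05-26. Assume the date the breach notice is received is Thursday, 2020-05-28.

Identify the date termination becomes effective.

The last day of the mitigation period: 2020-05-28 + 76 days = 2020-08-12.
The last day of the waiting period: 7 calendar days after 2020-08-12 is 2020-08-19.
The date termination becomes effective: 2020-08-19 + 10 days = 2020-08-29. That falls on a Saturday, so it rolls to the next business day, Monday, 2020-08-31.

2020-08-31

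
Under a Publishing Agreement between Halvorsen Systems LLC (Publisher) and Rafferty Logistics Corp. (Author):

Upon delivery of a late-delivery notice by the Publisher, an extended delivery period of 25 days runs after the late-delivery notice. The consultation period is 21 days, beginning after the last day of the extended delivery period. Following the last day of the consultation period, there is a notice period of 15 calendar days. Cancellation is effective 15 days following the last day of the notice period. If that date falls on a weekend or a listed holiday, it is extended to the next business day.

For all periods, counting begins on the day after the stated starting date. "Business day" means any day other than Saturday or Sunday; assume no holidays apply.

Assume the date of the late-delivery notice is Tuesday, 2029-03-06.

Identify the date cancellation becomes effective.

2029-05-21

The last day of the extended delivery period: 2029-03-06 + 25 days = 2029-03-31.
Adding 21 calendar days to 2029-03-31 gives 2029-04-21, which is the last day of the consultation period.
The last day of the notice period: 15 calendar days after 2029-04-21 is 2029-05-06.
The date cancellation becomes effective: 2029-05-06 + 15 days = 2029-05-21. 2029-05-21 is a Monday, so no roll-forward applies.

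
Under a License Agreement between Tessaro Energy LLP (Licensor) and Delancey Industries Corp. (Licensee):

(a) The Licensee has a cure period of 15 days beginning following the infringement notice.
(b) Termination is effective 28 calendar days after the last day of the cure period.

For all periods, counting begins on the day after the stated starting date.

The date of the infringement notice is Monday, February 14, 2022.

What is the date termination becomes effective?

March 29, 2022

The last day of the cure period: 15 calendar days after February 14, 2022 is March 1, 2022.
Adding 28 calendar days to March 1, 2022 gives March 29, 2022, which is the date termination becomes effective.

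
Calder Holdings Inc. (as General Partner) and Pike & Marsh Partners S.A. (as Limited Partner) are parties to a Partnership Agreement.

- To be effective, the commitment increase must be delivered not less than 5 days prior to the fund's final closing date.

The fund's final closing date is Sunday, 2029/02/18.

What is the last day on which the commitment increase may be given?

2029/02/13

Counting back 5 calendar days from 2029/02/18 gives 2029/02/13.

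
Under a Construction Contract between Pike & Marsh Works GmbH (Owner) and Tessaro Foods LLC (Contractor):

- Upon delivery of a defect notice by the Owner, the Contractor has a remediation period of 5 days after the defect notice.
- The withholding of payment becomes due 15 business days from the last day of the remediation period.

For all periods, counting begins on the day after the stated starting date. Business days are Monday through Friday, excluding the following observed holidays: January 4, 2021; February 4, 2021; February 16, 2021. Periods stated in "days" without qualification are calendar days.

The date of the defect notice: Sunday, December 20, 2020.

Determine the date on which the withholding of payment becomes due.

January 18, 2021

The last day of the remediation period: December 20, 2020 + 5 days = December 25, 2020.
The date on which the withholding of payment becomes due: counting 15 business days from Friday, December 25, 2020 (Dec 28, Dec 29, Dec 30, Dec 31, …, Jan 14, Jan 15, Jan 18, skipping weekends and the listed holiday on Jan 4) reaches Monday, January 18, 2021.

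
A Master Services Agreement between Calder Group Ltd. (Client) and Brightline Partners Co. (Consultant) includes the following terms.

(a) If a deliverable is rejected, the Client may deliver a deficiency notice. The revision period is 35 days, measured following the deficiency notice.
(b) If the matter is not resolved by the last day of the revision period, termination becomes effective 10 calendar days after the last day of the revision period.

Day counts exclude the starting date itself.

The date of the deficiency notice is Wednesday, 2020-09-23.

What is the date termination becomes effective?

2020-11-07

The last day of the revision period: 2020-09-23 + 35 days = 2020-10-28.
Adding 10 calendar days to 2020-10-28 gives 2020-11-07, which is the date termination becomes effective.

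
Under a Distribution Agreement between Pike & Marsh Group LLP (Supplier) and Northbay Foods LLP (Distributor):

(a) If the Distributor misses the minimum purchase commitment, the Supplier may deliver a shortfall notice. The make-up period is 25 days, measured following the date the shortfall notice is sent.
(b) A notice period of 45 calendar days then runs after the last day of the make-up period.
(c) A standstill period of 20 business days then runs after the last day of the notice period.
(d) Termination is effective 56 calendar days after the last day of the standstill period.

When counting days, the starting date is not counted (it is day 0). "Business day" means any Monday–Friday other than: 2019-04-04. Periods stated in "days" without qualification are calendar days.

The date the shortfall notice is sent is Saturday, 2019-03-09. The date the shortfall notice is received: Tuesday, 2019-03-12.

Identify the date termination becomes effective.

The last day of the make-up period: 2019-03-09 + 25 days = 2019-04-03.
Adding 45 calendar days to 2019-04-03 gives 2019-05-18, which is the last day of the notice period.
The last day of the standstill period: 20 business days after Saturday, 2019-05-18, skipping weekends — May 20, May 21, May 22, May 23, …, Jun 12, Jun 13, Jun 14 — lands on Friday, 2019-06-14.
The date termination becomes effective: 56 calendar days after 2019-06-14 is 2019-08-09.

2019-08-09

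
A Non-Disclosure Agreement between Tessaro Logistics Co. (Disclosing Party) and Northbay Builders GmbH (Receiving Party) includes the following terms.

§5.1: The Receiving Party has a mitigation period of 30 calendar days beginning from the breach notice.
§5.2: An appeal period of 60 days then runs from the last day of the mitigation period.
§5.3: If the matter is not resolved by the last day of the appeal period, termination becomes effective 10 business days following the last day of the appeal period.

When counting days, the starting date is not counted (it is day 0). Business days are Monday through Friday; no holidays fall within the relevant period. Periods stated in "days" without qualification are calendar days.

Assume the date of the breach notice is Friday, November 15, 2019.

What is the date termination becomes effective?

The last day of the mitigation period: 30 calendar days after November 15, 2019 is December 15, 2019.
The last day of the appeal period: December 15, 2019 + 60 days = February 13, 2020.
From Thursday, February 13, 2020, 10 business days (Feb 14, Feb 17, Feb 18, Feb 19, Feb 20, Feb 21, Feb 24, Feb 25, Feb 26, Feb 27, skipping weekends) brings us to Thursday, February 27, 2020, which is the date termination becomes effective.

February 27, 2020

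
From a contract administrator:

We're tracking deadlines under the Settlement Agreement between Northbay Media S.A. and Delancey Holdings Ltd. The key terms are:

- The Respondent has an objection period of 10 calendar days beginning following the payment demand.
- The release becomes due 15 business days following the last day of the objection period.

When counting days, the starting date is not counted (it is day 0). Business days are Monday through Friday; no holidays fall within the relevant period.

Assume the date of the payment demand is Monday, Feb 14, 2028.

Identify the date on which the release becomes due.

Mar 16, 2028

The last day of the objection period: Feb 14, 2028 + 10 days = Feb 24, 2028.
From Thursday, Feb 24, 2028, 15 business days (Feb 25, Feb 28, Feb 29, Mar 1, …, Mar 14, Mar 15, Mar 16, skipping weekends) brings us to Thursday, Mar 16, 2028, which is the date on which the release becomes due.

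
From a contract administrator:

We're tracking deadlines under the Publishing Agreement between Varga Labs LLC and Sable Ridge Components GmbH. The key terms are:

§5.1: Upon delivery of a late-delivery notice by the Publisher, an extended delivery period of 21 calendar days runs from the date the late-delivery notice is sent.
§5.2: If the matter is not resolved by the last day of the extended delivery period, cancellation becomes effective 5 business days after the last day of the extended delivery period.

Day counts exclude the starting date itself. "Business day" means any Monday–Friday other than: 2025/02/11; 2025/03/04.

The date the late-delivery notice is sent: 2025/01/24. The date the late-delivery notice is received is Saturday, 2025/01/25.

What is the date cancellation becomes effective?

2025/02/21

The last day of the extended delivery period: 2025/01/24 + 21 days = 2025/02/14.
The date cancellation becomes effective: counting 5 business days from Friday, 2025/02/14 (Feb 17, Feb 18, Feb 19, Feb 20, Feb 21, skipping weekends) reaches Friday, 2025/02/21.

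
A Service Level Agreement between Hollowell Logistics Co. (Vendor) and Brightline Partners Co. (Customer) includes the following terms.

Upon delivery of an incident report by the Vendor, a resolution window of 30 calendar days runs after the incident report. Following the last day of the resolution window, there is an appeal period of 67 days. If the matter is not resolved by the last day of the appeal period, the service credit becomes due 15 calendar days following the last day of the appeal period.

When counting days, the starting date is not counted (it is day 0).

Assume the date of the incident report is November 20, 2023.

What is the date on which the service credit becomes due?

Adding 30 calendar days to November 20, 2023 gives December 20, 2023, which is the last day of the resolution window.
Adding 67 calendar days to December 20, 2023 gives February 25, 2024, which is the last day of the appeal period.
The date on which the service credit becomes due: 15 calendar days after February 25, 2024 is March 11, 2024.

March 11, 2024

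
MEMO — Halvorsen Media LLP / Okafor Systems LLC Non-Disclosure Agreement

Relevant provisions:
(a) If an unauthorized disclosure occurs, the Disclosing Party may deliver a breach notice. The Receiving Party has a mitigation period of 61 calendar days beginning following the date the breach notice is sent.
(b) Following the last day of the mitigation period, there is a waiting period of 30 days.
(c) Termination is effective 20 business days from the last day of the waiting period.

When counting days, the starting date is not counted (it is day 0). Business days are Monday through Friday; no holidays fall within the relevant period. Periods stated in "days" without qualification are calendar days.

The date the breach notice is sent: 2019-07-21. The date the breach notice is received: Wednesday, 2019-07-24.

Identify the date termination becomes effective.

2019-11-15

The last day of the mitigation period: 2019-07-21 + 61 days = 2019-09-20.
Adding 30 calendar days to 2019-09-20 gives 2019-10-20, which is the last day of the waiting period.
The date termination becomes effective: counting 20 business days from Sunday, 2019-10-20 (Oct 21, Oct 22, Oct 23, Oct 24, …, Nov 13, Nov 14, Nov 15, skipping weekends) reaches Friday, 2019-11-15.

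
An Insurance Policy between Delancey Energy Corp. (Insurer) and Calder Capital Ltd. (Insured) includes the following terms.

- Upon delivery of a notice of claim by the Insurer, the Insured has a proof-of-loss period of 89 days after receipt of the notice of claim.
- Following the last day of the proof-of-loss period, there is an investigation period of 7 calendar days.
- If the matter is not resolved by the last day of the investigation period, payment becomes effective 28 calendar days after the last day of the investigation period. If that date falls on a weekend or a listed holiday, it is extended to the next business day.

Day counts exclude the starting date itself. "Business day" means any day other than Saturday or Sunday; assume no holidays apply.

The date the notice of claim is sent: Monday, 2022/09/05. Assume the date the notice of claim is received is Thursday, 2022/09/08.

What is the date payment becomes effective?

The last day of the proof-of-loss period: 2022/09/08 + 89 days = 2022/12/06.
The last day of the investigation period: 7 calendar days after 2022/12/06 is 2022/12/13.
Adding 28 calendar days to 2022/12/13 gives 2023/01/10, which is the date payment becomes effective. 2023/01/10 is a Tuesday, so no roll-forward applies.

2023/01/10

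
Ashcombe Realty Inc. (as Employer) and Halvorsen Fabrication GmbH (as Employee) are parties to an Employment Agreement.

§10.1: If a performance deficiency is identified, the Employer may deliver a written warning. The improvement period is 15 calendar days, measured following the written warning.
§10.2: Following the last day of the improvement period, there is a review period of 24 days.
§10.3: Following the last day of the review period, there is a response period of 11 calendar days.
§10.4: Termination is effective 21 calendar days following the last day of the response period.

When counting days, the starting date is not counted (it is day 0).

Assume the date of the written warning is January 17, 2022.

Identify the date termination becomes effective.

March 29, 2022

The last day of the improvement period: 15 calendar days after January 17, 2022 is February 1, 2022.
Adding 24 calendar days to February 1, 2022 gives February 25, 2022, which is the last day of the review period.
The last day of the response period: 11 calendar days after February 25, 2022 is March 8, 2022.
Adding 21 calendar days to March 8, 2022 gives March 29, 2022, which is the date termination becomes effective.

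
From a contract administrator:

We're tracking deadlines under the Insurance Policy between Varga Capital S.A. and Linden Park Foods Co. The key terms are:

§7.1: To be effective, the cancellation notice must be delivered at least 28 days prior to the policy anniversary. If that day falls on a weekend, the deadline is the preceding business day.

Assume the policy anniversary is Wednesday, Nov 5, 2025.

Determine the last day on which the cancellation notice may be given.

Nov 5, 2025 minus 28 days is Oct 8, 2025. That is a Wednesday, so no adjustment is needed.

Oct 8, 2025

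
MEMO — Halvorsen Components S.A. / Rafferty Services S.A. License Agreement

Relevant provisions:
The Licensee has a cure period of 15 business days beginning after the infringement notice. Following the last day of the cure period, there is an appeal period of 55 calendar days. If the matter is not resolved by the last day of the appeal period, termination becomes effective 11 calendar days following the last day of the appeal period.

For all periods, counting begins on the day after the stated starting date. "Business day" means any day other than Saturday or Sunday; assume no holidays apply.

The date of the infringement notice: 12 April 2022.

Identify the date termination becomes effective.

From Tuesday, 12 April 2022, 15 business days (Apr 13, Apr 14, Apr 15, Apr 18, …, Apr 29, May 2, May 3, skipping weekends) brings us to Tuesday, 3 May 2022, which is the last day of the cure period.
The last day of the appeal period: 3 May 2022 + 55 days = 27 June 2022.
The date termination becomes effective: 11 calendar days after 27 June 2022 is 8 July 2022.

8 July 2022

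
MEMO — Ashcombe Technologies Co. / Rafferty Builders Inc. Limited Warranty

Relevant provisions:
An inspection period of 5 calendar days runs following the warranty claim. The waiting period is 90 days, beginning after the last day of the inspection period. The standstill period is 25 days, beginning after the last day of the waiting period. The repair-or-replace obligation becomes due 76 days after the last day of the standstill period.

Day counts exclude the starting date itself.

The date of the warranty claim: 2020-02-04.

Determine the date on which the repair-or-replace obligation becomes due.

2020-08-18

Adding 5 calendar days to 2020-02-04 gives 2020-02-09, which is the last day of the inspection period.
Adding 90 calendar days to 2020-02-09 gives 2020-05-09, which is the last day of the waiting period.
The last day of the standstill period: 25 calendar days after 2020-05-09 is 2020-06-03.
The date on which the repair-or-replace obligation becomes due: 76 calendar days after 2020-06-03 is 2020-08-18.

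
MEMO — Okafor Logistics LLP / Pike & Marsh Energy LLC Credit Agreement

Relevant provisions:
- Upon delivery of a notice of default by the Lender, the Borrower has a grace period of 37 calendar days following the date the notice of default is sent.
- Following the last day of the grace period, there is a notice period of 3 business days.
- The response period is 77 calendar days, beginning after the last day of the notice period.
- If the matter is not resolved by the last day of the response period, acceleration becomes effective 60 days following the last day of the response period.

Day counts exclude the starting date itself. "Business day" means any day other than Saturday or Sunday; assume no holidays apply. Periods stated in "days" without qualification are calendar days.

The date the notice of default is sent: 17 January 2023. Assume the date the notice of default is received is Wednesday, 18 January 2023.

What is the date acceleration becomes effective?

15 July 2023

The last day of the grace period: 17 January 2023 + 37 days = 23 February 2023.
From Thursday, 23 February 2023, 3 business days (Feb 24, Feb 27, Feb 28, skipping weekends) brings us to Tuesday, 28 February 2023, which is the last day of the notice period.
The last day of the response period: 28 February 2023 + 77 days = 16 May 2023.
The date acceleration becomes effective: 16 May 2023 + 60 days = 15 July 2023.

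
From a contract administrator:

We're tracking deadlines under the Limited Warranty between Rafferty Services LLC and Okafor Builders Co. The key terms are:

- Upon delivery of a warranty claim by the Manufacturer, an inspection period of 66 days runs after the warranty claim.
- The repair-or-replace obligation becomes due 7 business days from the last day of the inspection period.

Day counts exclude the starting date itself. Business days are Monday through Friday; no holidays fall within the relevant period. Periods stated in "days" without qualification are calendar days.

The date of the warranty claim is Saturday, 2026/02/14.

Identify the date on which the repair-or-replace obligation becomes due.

The last day of the inspection period: 2026/02/14 + 66 days = 2026/04/21.
The date on which the repair-or-replace obligation becomes due: counting 7 business days from Tuesday, 2026/04/21 (Apr 22, Apr 23, Apr 24, Apr 27, Apr 28, Apr 29, Apr 30, skipping weekends) reaches Thursday, 2026/04/30.

2026/04/30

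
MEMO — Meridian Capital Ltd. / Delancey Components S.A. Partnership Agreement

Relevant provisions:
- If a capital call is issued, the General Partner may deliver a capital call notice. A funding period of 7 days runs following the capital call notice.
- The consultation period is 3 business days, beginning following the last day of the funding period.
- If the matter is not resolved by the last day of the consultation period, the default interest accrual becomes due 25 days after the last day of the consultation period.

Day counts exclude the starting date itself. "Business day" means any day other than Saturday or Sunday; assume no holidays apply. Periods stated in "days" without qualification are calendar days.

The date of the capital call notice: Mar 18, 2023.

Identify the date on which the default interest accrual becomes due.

Apr 23, 2023

Adding 7 calendar days to Mar 18, 2023 gives Mar 25, 2023, which is the last day of the funding period.
The last day of the consultation period: counting 3 business days from Saturday, Mar 25, 2023 (Mar 27, Mar 28, Mar 29, skipping weekends) reaches Wednesday, Mar 29, 2023.
The date on which the default interest accrual becomes due: 25 calendar days after Mar 29, 2023 is Apr 23, 2023.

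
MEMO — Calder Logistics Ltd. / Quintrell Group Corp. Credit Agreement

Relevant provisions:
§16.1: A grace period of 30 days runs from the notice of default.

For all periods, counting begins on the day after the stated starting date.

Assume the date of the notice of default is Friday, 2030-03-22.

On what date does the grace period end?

2030-04-21

The last day of the grace period: 30 calendar days after 2030-03-22 is 2030-04-21.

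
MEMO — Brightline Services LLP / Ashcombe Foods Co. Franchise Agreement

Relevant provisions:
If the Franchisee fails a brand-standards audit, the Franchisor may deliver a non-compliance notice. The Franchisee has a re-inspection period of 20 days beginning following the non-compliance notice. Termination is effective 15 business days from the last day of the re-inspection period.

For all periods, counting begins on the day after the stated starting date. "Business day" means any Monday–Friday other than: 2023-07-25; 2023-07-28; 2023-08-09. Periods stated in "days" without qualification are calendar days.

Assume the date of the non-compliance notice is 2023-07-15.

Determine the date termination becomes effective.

The last day of the re-inspection period: 20 calendar days after 2023-07-15 is 2023-08-04.
From Friday, 2023-08-04, 15 business days (Aug 7, Aug 8, Aug 10, Aug 11, …, Aug 24, Aug 25, Aug 28, skipping weekends and the listed holiday on Aug 9) brings us to Monday, 2023-08-28, which is the date termination becomes effective.

2023-08-28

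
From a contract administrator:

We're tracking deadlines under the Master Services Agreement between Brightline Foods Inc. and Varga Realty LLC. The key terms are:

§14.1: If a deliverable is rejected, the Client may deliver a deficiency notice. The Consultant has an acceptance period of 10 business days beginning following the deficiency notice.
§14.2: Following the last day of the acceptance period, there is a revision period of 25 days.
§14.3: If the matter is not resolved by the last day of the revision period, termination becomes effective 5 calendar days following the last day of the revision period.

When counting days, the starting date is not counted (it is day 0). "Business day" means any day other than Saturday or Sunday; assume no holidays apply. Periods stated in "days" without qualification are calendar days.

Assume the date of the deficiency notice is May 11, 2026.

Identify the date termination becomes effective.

Jun 24, 2026

The last day of the acceptance period: counting 10 business days from Monday, May 11, 2026 (May 12, May 13, May 14, May 15, May 18, May 19, May 20, May 21, May 22, May 25, skipping weekends) reaches Monday, May 25, 2026.
The last day of the revision period: May 25, 2026 + 25 days = Jun 19, 2026.
The date termination becomes effective: 5 calendar days after Jun 19, 2026 is Jun 24, 2026.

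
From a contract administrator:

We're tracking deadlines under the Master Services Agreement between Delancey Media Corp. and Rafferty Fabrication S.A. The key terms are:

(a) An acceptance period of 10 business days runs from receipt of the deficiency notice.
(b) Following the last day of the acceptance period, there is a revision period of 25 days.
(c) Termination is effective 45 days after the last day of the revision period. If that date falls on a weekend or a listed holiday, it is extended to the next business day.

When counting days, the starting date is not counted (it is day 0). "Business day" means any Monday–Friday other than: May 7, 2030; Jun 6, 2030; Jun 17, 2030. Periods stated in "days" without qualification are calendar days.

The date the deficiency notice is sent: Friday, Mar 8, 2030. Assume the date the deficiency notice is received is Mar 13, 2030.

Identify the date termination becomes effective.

The last day of the acceptance period: counting 10 business days from Wednesday, Mar 13, 2030 (Mar 14, Mar 15, Mar 18, Mar 19, Mar 20, Mar 21, Mar 22, Mar 25, Mar 26, Mar 27, skipping weekends) reaches Wednesday, Mar 27, 2030.
The last day of the revision period: 25 calendar days after Mar 27, 2030 is Apr 21, 2030.
Adding 45 calendar days to Apr 21, 2030 gives Jun 5, 2030, which is the date termination becomes effective. Jun 5, 2030 is a Wednesday and is not a listed holiday, so no roll-forward applies.

Jun 5, 2030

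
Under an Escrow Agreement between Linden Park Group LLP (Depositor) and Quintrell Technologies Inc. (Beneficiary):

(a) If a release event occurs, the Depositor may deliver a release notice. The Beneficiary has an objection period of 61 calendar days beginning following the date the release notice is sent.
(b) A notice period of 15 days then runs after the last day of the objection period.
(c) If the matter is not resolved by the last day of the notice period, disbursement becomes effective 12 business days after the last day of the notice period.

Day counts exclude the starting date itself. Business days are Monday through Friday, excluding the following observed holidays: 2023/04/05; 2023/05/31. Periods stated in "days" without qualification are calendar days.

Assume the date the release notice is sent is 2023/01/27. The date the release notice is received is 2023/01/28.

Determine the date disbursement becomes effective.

The last day of the objection period: 2023/01/27 + 61 days = 2023/03/29.
The last day of the notice period: 2023/03/29 + 15 days = 2023/04/13.
From Thursday, 2023/04/13, 12 business days (Apr 14, Apr 17, Apr 18, Apr 19, …, Apr 27, Apr 28, May 1, skipping weekends) brings us to Monday, 2023/05/01, which is the date disbursement becomes effective.

2023/05/01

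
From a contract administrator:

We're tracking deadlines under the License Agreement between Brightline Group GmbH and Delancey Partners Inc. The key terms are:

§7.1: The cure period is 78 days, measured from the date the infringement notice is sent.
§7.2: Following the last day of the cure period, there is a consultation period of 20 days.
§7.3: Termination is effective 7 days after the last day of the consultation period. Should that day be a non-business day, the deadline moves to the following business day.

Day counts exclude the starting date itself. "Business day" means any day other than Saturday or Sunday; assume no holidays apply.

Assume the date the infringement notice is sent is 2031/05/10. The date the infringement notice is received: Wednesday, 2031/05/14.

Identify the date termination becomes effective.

2031/08/25

Adding 78 calendar days to 2031/05/10 gives 2031/07/27, which is the last day of the cure period.
The last day of the consultation period: 20 calendar days after 2031/07/27 is 2031/08/16.
Adding 7 calendar days to 2031/08/16 gives 2031/08/23, which is the date termination becomes effective. That falls on a Saturday, so it rolls to the next business day, Monday, 2031/08/25.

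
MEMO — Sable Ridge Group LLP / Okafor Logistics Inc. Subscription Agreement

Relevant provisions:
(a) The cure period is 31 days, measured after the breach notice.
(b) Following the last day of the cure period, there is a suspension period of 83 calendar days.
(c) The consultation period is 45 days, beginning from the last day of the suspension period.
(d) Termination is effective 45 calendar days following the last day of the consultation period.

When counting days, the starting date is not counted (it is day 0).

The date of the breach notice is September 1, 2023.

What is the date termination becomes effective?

March 23, 2024

The last day of the cure period: 31 calendar days after September 1, 2023 is October 2, 2023.
The last day of the suspension period: 83 calendar days after October 2, 2023 is December 24, 2023.
Adding 45 calendar days to December 24, 2023 gives February 7, 2024, which is the last day of the consultation period.
The date termination becomes effective: February 7, 2024 + 45 days = March 23, 2024.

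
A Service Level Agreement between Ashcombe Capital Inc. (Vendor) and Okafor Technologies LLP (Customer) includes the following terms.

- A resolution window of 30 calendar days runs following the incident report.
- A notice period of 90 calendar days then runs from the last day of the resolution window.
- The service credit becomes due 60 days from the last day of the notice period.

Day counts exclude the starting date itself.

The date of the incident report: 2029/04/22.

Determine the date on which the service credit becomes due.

The last day of the resolution window: 30 calendar days after 2029/04/22 is 2029/05/22.
Adding 90 calendar days to 2029/05/22 gives 2029/08/20, which is the last day of the notice period.
The date on which the service credit becomes due: 2029/08/20 + 60 days = 2029/10/19.

2029/10/19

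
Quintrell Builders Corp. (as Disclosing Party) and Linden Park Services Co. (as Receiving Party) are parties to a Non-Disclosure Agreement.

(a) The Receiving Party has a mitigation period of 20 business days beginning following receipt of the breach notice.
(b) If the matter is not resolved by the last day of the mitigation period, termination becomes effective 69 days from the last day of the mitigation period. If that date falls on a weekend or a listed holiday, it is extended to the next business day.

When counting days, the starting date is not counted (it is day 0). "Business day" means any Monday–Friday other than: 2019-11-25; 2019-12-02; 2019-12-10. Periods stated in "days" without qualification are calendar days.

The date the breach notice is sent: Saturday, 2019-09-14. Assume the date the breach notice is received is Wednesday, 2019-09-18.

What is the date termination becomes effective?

The last day of the mitigation period: 20 business days after Wednesday, 2019-09-18, skipping weekends — Sep 19, Sep 20, Sep 23, Sep 24, …, Oct 14, Oct 15, Oct 16 — lands on Wednesday, 2019-10-16.
The date termination becomes effective: 69 calendar days after 2019-10-16 is 2019-12-24. 2019-12-24 is a Tuesday and is not a listed holiday, so no roll-forward applies.

2019-12-24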